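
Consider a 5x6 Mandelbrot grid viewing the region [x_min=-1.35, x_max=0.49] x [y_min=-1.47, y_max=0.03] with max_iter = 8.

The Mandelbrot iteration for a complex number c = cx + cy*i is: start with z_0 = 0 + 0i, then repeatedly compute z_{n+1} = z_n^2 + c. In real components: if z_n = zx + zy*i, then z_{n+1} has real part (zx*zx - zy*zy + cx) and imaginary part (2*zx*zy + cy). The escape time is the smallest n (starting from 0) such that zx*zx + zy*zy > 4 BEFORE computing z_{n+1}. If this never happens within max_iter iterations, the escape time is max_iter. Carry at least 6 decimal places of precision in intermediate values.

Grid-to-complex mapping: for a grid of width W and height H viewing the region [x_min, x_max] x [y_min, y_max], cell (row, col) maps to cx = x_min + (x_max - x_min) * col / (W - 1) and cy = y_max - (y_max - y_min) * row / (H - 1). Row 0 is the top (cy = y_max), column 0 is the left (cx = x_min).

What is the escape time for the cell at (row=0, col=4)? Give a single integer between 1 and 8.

z_0 = 0 + 0i, c = 0.4900 + 0.0300i
Iter 1: z = 0.4900 + 0.0300i, |z|^2 = 0.2410
Iter 2: z = 0.7292 + 0.0594i, |z|^2 = 0.5353
Iter 3: z = 1.0182 + 0.1166i, |z|^2 = 1.0503
Iter 4: z = 1.5131 + 0.2675i, |z|^2 = 2.3611
Iter 5: z = 2.7080 + 0.8395i, |z|^2 = 8.0382
Escaped at iteration 5

Answer: 5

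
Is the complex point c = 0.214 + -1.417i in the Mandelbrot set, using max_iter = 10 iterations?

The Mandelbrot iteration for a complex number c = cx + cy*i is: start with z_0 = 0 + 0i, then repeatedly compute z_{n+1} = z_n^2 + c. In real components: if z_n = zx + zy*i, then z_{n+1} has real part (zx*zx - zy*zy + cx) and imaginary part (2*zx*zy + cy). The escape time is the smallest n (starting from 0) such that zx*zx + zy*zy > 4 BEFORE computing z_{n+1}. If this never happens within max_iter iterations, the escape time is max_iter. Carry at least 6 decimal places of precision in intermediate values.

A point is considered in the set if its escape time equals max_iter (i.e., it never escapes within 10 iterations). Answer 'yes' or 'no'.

Answer: no

Derivation:
z_0 = 0 + 0i, c = 0.2140 + -1.4170i
Iter 1: z = 0.2140 + -1.4170i, |z|^2 = 2.0537
Iter 2: z = -1.7481 + -2.0235i, |z|^2 = 7.1503
Escaped at iteration 2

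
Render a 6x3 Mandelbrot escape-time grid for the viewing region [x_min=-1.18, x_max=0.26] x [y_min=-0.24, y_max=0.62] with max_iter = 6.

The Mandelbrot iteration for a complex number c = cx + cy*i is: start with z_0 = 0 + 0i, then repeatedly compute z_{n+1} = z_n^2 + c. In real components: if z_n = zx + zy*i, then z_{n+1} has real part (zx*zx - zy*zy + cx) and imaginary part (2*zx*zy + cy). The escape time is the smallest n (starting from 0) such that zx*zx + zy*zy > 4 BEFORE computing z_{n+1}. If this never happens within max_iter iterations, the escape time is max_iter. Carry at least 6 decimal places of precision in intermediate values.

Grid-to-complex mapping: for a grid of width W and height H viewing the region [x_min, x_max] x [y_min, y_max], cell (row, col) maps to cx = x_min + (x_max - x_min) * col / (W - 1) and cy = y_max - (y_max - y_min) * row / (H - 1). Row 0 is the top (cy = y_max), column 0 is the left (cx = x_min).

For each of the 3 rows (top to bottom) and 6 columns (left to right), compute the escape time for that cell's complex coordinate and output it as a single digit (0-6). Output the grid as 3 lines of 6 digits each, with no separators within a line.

Answer: 356666
666666
666666

Derivation:
(row=0, col=0): c = -1.1800 + 0.6200i → escape time 3
(row=0, col=1): c = -0.8920 + 0.6200i → escape time 5
(row=0, col=2): c = -0.6040 + 0.6200i → escape time 6
(row=0, col=3): c = -0.3160 + 0.6200i → escape time 6
(row=0, col=4): c = -0.0280 + 0.6200i → escape time 6
(row=0, col=5): c = 0.2600 + 0.6200i → escape time 6
(row=1, col=0): c = -1.1800 + 0.1900i → escape time 6
(row=1, col=1): c = -0.8920 + 0.1900i → escape time 6
(row=1, col=2): c = -0.6040 + 0.1900i → escape time 6
(row=1, col=3): c = -0.3160 + 0.1900i → escape time 6
(row=1, col=4): c = -0.0280 + 0.1900i → escape time 6
(row=1, col=5): c = 0.2600 + 0.1900i → escape time 6
(row=2, col=0): c = -1.1800 + -0.2400i → escape time 6
(row=2, col=1): c = -0.8920 + -0.2400i → escape time 6
(row=2, col=2): c = -0.6040 + -0.2400i → escape time 6
(row=2, col=3): c = -0.3160 + -0.2400i → escape time 6
(row=2, col=4): c = -0.0280 + -0.2400i → escape time 6
(row=2, col=5): c = 0.2600 + -0.2400i → escape time 6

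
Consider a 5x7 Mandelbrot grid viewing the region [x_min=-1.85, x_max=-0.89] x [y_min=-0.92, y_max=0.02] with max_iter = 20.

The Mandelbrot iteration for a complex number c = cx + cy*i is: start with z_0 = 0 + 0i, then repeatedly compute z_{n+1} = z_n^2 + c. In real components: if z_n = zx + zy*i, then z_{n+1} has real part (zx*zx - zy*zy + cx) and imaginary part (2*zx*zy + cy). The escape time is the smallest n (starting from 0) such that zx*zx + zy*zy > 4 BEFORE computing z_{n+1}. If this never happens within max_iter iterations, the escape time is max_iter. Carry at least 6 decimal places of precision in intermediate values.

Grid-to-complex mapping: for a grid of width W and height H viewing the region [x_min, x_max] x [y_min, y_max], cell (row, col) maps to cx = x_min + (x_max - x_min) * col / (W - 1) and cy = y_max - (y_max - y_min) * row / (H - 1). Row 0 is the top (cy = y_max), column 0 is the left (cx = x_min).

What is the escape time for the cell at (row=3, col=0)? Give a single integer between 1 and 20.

Answer: 3

Derivation:
z_0 = 0 + 0i, c = -1.8500 + -0.4500i
Iter 1: z = -1.8500 + -0.4500i, |z|^2 = 3.6250
Iter 2: z = 1.3700 + 1.2150i, |z|^2 = 3.3531
Iter 3: z = -1.4493 + 2.8791i, |z|^2 = 10.3898
Escaped at iteration 3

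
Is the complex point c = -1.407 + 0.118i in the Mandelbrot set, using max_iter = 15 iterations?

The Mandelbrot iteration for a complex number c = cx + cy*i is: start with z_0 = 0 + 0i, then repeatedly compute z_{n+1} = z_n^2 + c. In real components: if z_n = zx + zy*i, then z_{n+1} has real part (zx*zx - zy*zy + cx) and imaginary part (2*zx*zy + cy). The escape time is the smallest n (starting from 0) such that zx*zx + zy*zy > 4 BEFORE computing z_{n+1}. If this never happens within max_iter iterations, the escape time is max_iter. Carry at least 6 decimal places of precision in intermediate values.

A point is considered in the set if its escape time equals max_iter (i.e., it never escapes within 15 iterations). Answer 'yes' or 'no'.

Answer: no

Derivation:
z_0 = 0 + 0i, c = -1.4070 + 0.1180i
Iter 1: z = -1.4070 + 0.1180i, |z|^2 = 1.9936
Iter 2: z = 0.5587 + -0.2141i, |z|^2 = 0.3580
Iter 3: z = -1.1406 + -0.1212i, |z|^2 = 1.3158
Iter 4: z = -0.1206 + 0.3945i, |z|^2 = 0.1702
Iter 5: z = -1.5481 + 0.0228i, |z|^2 = 2.3970
Iter 6: z = 0.9890 + 0.0473i, |z|^2 = 0.9803
Iter 7: z = -0.4312 + 0.2115i, |z|^2 = 0.2307
Iter 8: z = -1.2658 + -0.0644i, |z|^2 = 1.6065
Iter 9: z = 0.1912 + 0.2811i, |z|^2 = 0.1156
Iter 10: z = -1.4494 + 0.2255i, |z|^2 = 2.1517
Iter 11: z = 0.6430 + -0.5357i, |z|^2 = 0.7004
Iter 12: z = -1.2804 + -0.5709i, |z|^2 = 1.9654
Iter 13: z = -0.0934 + 1.5800i, |z|^2 = 2.5050
Iter 14: z = -3.8946 + -0.1772i, |z|^2 = 15.1991
Escaped at iteration 14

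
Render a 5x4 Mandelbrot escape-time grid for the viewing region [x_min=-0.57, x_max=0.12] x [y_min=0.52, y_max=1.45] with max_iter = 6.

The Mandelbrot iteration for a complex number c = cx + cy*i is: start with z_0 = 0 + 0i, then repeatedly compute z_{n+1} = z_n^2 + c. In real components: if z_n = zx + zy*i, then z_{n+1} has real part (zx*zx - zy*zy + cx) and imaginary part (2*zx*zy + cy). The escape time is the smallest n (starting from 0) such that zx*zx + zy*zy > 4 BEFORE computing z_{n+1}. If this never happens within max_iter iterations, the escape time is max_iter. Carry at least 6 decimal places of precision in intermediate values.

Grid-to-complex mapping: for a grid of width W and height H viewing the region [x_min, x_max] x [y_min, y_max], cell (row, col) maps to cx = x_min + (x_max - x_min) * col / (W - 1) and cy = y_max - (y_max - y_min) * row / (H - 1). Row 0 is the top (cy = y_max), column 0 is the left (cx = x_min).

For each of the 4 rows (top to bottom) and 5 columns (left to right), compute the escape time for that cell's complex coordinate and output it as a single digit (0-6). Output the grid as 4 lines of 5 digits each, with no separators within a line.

(row=0, col=0): c = -0.5700 + 1.4500i → escape time 2
(row=0, col=1): c = -0.3975 + 1.4500i → escape time 2
(row=0, col=2): c = -0.2250 + 1.4500i → escape time 2
(row=0, col=3): c = -0.0525 + 1.4500i → escape time 2
(row=0, col=4): c = 0.1200 + 1.4500i → escape time 2
(row=1, col=0): c = -0.5700 + 1.1400i → escape time 3
(row=1, col=1): c = -0.3975 + 1.1400i → escape time 4
(row=1, col=2): c = -0.2250 + 1.1400i → escape time 5
(row=1, col=3): c = -0.0525 + 1.1400i → escape time 4
(row=1, col=4): c = 0.1200 + 1.1400i → escape time 3
(row=2, col=0): c = -0.5700 + 0.8300i → escape time 4
(row=2, col=1): c = -0.3975 + 0.8300i → escape time 6
(row=2, col=2): c = -0.2250 + 0.8300i → escape time 6
(row=2, col=3): c = -0.0525 + 0.8300i → escape time 6
(row=2, col=4): c = 0.1200 + 0.8300i → escape time 5
(row=3, col=0): c = -0.5700 + 0.5200i → escape time 6
(row=3, col=1): c = -0.3975 + 0.5200i → escape time 6
(row=3, col=2): c = -0.2250 + 0.5200i → escape time 6
(row=3, col=3): c = -0.0525 + 0.5200i → escape time 6
(row=3, col=4): c = 0.1200 + 0.5200i → escape time 6

Answer: 22222
34543
46665
66666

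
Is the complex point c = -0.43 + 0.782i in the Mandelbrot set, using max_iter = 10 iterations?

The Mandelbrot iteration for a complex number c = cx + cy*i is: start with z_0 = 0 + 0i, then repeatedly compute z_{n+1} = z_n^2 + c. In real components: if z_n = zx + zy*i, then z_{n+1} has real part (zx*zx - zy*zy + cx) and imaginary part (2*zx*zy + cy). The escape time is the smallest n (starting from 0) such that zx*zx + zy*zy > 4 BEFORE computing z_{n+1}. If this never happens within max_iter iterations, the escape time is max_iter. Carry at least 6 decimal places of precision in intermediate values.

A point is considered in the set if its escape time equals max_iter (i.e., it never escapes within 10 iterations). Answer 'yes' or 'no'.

Answer: no

Derivation:
z_0 = 0 + 0i, c = -0.4300 + 0.7820i
Iter 1: z = -0.4300 + 0.7820i, |z|^2 = 0.7964
Iter 2: z = -0.8566 + 0.1095i, |z|^2 = 0.7458
Iter 3: z = 0.2918 + 0.5944i, |z|^2 = 0.4385
Iter 4: z = -0.6982 + 1.1289i, |z|^2 = 1.7620
Iter 5: z = -1.2170 + -0.7944i, |z|^2 = 2.1122
Iter 6: z = 0.4200 + 2.7157i, |z|^2 = 7.5513
Escaped at iteration 6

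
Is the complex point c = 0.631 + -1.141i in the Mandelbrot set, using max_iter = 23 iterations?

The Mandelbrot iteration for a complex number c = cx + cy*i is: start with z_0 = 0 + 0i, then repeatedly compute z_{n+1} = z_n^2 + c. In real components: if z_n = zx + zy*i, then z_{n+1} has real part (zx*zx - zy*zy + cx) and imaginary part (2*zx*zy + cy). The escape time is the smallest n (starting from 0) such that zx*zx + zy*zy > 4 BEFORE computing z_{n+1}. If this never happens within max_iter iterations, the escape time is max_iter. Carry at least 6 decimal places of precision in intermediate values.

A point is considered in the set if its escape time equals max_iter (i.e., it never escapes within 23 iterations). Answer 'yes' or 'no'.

z_0 = 0 + 0i, c = 0.6310 + -1.1410i
Iter 1: z = 0.6310 + -1.1410i, |z|^2 = 1.7000
Iter 2: z = -0.2727 + -2.5809i, |z|^2 = 6.7356
Escaped at iteration 2

Answer: no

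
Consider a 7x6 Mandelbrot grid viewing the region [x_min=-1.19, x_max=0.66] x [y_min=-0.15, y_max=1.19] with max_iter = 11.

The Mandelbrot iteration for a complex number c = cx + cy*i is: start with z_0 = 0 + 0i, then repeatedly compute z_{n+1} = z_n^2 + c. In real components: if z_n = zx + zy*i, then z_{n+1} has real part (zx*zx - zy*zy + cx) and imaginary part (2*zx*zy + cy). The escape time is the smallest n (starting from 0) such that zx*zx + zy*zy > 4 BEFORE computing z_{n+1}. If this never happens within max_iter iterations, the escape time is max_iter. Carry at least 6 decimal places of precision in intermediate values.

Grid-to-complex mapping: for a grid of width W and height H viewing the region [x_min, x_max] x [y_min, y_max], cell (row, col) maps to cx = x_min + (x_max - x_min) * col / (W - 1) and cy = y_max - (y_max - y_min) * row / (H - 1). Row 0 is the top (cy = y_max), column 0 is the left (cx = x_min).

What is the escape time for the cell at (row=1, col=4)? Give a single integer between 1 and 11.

Answer: 6

Derivation:
z_0 = 0 + 0i, c = 0.0433 + 0.9220i
Iter 1: z = 0.0433 + 0.9220i, |z|^2 = 0.8520
Iter 2: z = -0.8049 + 1.0019i, |z|^2 = 1.6516
Iter 3: z = -0.3127 + -0.6908i, |z|^2 = 0.5750
Iter 4: z = -0.3361 + 1.3540i, |z|^2 = 1.9463
Iter 5: z = -1.6770 + 0.0118i, |z|^2 = 2.8123
Iter 6: z = 2.8554 + 0.8826i, |z|^2 = 8.9321
Escaped at iteration 6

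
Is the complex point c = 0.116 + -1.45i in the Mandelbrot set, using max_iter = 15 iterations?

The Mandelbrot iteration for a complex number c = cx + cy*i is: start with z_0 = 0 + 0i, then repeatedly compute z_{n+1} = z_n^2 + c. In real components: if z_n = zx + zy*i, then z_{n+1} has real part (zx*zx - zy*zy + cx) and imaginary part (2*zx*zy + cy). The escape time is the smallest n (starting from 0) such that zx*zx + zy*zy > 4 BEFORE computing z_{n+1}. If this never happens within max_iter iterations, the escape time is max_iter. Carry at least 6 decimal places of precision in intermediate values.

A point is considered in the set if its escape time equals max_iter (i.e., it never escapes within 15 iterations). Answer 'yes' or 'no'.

z_0 = 0 + 0i, c = 0.1160 + -1.4500i
Iter 1: z = 0.1160 + -1.4500i, |z|^2 = 2.1160
Iter 2: z = -1.9730 + -1.7864i, |z|^2 = 7.0841
Escaped at iteration 2

Answer: no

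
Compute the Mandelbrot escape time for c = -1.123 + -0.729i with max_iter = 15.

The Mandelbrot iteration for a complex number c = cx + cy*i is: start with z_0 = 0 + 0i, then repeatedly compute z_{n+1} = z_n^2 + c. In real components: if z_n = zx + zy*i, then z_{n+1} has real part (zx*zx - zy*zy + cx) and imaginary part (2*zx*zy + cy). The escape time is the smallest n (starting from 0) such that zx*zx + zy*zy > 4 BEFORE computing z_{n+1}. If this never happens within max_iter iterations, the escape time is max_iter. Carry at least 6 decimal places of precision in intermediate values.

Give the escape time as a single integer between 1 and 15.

z_0 = 0 + 0i, c = -1.1230 + -0.7290i
Iter 1: z = -1.1230 + -0.7290i, |z|^2 = 1.7926
Iter 2: z = -0.3933 + 0.9083i, |z|^2 = 0.9798
Iter 3: z = -1.7934 + -1.4435i, |z|^2 = 5.2999
Escaped at iteration 3

Answer: 3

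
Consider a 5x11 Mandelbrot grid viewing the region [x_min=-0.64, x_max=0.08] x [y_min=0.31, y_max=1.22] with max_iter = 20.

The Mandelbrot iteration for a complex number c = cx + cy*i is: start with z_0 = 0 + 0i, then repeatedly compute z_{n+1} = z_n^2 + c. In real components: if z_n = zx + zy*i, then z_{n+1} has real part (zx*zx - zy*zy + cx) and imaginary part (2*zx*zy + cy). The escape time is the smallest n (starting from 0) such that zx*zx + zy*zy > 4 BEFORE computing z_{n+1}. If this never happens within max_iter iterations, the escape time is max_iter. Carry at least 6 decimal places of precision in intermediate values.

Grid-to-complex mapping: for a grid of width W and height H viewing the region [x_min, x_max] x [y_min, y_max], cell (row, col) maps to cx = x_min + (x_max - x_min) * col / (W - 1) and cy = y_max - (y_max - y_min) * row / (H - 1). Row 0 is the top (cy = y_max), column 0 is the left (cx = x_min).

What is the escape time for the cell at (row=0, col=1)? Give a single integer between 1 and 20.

Answer: 3

Derivation:
z_0 = 0 + 0i, c = -0.4600 + 1.2200i
Iter 1: z = -0.4600 + 1.2200i, |z|^2 = 1.7000
Iter 2: z = -1.7368 + 0.0976i, |z|^2 = 3.0260
Iter 3: z = 2.5469 + 0.8810i, |z|^2 = 7.2631
Escaped at iteration 3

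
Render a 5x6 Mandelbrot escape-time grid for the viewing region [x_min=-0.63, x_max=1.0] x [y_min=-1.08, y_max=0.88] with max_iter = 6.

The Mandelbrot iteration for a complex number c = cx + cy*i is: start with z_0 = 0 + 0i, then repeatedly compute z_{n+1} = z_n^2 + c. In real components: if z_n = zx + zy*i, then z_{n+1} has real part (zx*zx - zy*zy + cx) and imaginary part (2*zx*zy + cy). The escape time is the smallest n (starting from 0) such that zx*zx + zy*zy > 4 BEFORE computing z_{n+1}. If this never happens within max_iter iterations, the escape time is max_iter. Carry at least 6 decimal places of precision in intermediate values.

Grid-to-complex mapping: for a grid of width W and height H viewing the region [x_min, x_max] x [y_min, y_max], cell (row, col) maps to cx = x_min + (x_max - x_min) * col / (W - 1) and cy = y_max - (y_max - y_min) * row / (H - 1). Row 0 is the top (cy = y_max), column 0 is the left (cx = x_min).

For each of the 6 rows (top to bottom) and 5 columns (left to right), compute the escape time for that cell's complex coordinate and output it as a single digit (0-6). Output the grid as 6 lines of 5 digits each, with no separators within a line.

(row=0, col=0): c = -0.6300 + 0.8800i → escape time 4
(row=0, col=1): c = -0.2225 + 0.8800i → escape time 6
(row=0, col=2): c = 0.1850 + 0.8800i → escape time 5
(row=0, col=3): c = 0.5925 + 0.8800i → escape time 3
(row=0, col=4): c = 1.0000 + 0.8800i → escape time 2
(row=1, col=0): c = -0.6300 + 0.4880i → escape time 6
(row=1, col=1): c = -0.2225 + 0.4880i → escape time 6
(row=1, col=2): c = 0.1850 + 0.4880i → escape time 6
(row=1, col=3): c = 0.5925 + 0.4880i → escape time 4
(row=1, col=4): c = 1.0000 + 0.4880i → escape time 2
(row=2, col=0): c = -0.6300 + 0.0960i → escape time 6
(row=2, col=1): c = -0.2225 + 0.0960i → escape time 6
(row=2, col=2): c = 0.1850 + 0.0960i → escape time 6
(row=2, col=3): c = 0.5925 + 0.0960i → escape time 4
(row=2, col=4): c = 1.0000 + 0.0960i → escape time 2
(row=3, col=0): c = -0.6300 + -0.2960i → escape time 6
(row=3, col=1): c = -0.2225 + -0.2960i → escape time 6
(row=3, col=2): c = 0.1850 + -0.2960i → escape time 6
(row=3, col=3): c = 0.5925 + -0.2960i → escape time 4
(row=3, col=4): c = 1.0000 + -0.2960i → escape time 2
(row=4, col=0): c = -0.6300 + -0.6880i → escape time 6
(row=4, col=1): c = -0.2225 + -0.6880i → escape time 6
(row=4, col=2): c = 0.1850 + -0.6880i → escape time 6
(row=4, col=3): c = 0.5925 + -0.6880i → escape time 3
(row=4, col=4): c = 1.0000 + -0.6880i → escape time 2
(row=5, col=0): c = -0.6300 + -1.0800i → escape time 3
(row=5, col=1): c = -0.2225 + -1.0800i → escape time 6
(row=5, col=2): c = 0.1850 + -1.0800i → escape time 3
(row=5, col=3): c = 0.5925 + -1.0800i → escape time 2
(row=5, col=4): c = 1.0000 + -1.0800i → escape time 2

Answer: 46532
66642
66642
66642
66632
36322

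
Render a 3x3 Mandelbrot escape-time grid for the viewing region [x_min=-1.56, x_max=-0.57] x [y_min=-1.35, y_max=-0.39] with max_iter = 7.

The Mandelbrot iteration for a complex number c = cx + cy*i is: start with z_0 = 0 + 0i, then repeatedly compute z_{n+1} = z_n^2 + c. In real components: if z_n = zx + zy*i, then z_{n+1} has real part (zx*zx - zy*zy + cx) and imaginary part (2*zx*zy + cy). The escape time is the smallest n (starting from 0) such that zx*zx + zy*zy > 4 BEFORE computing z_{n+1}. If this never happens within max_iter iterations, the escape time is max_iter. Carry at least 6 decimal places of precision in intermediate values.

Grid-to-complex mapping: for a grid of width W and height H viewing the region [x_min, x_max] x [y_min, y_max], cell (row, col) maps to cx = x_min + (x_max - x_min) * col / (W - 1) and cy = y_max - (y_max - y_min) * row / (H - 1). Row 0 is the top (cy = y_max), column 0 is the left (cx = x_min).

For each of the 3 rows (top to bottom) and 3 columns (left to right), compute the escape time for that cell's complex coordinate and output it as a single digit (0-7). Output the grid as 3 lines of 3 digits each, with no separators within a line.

Answer: 477
334
122

Derivation:
(row=0, col=0): c = -1.5600 + -0.3900i → escape time 4
(row=0, col=1): c = -1.0650 + -0.3900i → escape time 7
(row=0, col=2): c = -0.5700 + -0.3900i → escape time 7
(row=1, col=0): c = -1.5600 + -0.8700i → escape time 3
(row=1, col=1): c = -1.0650 + -0.8700i → escape time 3
(row=1, col=2): c = -0.5700 + -0.8700i → escape time 4
(row=2, col=0): c = -1.5600 + -1.3500i → escape time 1
(row=2, col=1): c = -1.0650 + -1.3500i → escape time 2
(row=2, col=2): c = -0.5700 + -1.3500i → escape time 2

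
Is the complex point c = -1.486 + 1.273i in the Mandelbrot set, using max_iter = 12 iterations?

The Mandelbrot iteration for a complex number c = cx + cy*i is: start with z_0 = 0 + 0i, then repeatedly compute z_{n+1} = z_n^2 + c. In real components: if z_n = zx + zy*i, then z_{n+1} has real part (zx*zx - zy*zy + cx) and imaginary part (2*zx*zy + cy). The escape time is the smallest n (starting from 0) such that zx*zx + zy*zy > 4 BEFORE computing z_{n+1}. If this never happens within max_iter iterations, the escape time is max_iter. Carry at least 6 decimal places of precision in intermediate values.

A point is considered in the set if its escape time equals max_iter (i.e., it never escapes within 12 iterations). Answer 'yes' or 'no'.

z_0 = 0 + 0i, c = -1.4860 + 1.2730i
Iter 1: z = -1.4860 + 1.2730i, |z|^2 = 3.8287
Iter 2: z = -0.8983 + -2.5104i, |z|^2 = 7.1089
Escaped at iteration 2

Answer: no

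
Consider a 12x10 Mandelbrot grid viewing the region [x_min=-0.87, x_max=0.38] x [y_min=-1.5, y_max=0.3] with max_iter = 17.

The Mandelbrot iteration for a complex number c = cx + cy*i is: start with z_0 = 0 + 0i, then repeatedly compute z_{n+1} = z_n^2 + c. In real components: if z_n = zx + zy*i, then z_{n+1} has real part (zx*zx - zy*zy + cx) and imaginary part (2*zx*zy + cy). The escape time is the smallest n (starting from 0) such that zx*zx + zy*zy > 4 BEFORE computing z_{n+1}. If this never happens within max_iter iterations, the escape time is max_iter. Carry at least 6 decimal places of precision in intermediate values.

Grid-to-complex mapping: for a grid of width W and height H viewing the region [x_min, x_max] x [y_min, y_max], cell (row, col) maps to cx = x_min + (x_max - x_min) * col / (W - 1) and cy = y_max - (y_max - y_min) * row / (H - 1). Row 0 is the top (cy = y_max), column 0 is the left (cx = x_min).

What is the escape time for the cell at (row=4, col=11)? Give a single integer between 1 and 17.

z_0 = 0 + 0i, c = 0.3800 + -0.5000i
Iter 1: z = 0.3800 + -0.5000i, |z|^2 = 0.3944
Iter 2: z = 0.2744 + -0.8800i, |z|^2 = 0.8497
Iter 3: z = -0.3191 + -0.9829i, |z|^2 = 1.0680
Iter 4: z = -0.4844 + 0.1273i, |z|^2 = 0.2508
Iter 5: z = 0.5984 + -0.6233i, |z|^2 = 0.7466
Iter 6: z = 0.3495 + -1.2460i, |z|^2 = 1.6747
Iter 7: z = -1.0503 + -1.3710i, |z|^2 = 2.9828
Iter 8: z = -0.3964 + 2.3800i, |z|^2 = 5.8215
Escaped at iteration 8

Answer: 8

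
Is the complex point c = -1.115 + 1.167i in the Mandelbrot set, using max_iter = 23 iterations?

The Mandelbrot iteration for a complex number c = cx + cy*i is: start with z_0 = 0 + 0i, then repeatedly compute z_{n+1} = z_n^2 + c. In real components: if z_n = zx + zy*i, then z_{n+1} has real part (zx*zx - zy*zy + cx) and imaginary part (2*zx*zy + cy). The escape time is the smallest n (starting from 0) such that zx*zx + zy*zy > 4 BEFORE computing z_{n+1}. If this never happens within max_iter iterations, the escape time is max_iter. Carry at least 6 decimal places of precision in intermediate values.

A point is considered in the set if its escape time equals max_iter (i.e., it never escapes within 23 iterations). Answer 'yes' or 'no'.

z_0 = 0 + 0i, c = -1.1150 + 1.1670i
Iter 1: z = -1.1150 + 1.1670i, |z|^2 = 2.6051
Iter 2: z = -1.2337 + -1.4354i, |z|^2 = 3.5823
Iter 3: z = -1.6535 + 4.7086i, |z|^2 = 24.9052
Escaped at iteration 3

Answer: no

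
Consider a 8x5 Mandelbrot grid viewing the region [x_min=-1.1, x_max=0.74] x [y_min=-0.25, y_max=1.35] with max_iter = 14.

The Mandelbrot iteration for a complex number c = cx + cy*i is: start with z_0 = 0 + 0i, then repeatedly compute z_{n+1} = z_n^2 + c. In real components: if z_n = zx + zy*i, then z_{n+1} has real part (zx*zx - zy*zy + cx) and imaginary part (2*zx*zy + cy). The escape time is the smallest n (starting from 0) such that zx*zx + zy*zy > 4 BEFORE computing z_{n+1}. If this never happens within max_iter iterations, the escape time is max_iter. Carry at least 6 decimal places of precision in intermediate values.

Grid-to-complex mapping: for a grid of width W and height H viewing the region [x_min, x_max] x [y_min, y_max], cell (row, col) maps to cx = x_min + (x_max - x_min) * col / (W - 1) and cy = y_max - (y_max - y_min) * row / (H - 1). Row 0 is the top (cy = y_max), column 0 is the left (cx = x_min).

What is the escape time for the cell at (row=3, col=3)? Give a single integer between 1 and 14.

z_0 = 0 + 0i, c = -0.3114 + 0.1500i
Iter 1: z = -0.3114 + 0.1500i, |z|^2 = 0.1195
Iter 2: z = -0.2369 + 0.0566i, |z|^2 = 0.0593
Iter 3: z = -0.2585 + 0.1232i, |z|^2 = 0.0820
Iter 4: z = -0.2598 + 0.0863i, |z|^2 = 0.0749
Iter 5: z = -0.2514 + 0.1052i, |z|^2 = 0.0743
Iter 6: z = -0.2593 + 0.0971i, |z|^2 = 0.0767
Iter 7: z = -0.2536 + 0.0996i, |z|^2 = 0.0743
Iter 8: z = -0.2570 + 0.0995i, |z|^2 = 0.0760
Iter 9: z = -0.2553 + 0.0989i, |z|^2 = 0.0749
Iter 10: z = -0.2560 + 0.0995i, |z|^2 = 0.0755
Iter 11: z = -0.2558 + 0.0990i, |z|^2 = 0.0752
Iter 12: z = -0.2558 + 0.0993i, |z|^2 = 0.0753
Iter 13: z = -0.2559 + 0.0992i, |z|^2 = 0.0753

Answer: 14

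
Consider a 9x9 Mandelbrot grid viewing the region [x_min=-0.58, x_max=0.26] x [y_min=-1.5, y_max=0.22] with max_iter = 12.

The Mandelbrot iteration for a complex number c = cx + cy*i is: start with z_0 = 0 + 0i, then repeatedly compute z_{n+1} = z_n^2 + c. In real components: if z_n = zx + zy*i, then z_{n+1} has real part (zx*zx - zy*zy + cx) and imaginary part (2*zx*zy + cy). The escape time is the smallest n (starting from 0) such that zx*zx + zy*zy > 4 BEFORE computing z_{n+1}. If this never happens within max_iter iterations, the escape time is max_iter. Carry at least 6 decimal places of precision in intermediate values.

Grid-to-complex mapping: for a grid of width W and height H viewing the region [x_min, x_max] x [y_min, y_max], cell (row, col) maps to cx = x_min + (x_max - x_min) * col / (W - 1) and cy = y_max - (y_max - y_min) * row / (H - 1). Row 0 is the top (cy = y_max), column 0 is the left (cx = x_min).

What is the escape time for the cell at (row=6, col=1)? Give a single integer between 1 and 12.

z_0 = 0 + 0i, c = -0.4750 + -1.0700i
Iter 1: z = -0.4750 + -1.0700i, |z|^2 = 1.3705
Iter 2: z = -1.3943 + -0.0535i, |z|^2 = 1.9469
Iter 3: z = 1.4661 + -0.9208i, |z|^2 = 2.9975
Iter 4: z = 0.8267 + -3.7701i, |z|^2 = 14.8969
Escaped at iteration 4

Answer: 4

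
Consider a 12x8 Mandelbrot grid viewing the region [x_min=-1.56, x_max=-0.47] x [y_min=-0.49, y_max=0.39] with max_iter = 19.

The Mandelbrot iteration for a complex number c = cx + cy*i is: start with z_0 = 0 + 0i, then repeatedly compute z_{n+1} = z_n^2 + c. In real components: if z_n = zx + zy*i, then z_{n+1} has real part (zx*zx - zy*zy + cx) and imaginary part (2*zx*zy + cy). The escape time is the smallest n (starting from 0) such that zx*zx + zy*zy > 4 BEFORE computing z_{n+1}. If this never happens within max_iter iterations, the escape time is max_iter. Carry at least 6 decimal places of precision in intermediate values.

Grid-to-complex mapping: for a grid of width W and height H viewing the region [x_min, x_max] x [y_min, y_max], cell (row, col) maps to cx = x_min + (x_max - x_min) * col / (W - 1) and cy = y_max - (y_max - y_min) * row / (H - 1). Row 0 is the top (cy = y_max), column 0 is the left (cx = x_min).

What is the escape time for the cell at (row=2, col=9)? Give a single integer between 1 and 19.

Answer: 19

Derivation:
z_0 = 0 + 0i, c = -0.6682 + 0.1386i
Iter 1: z = -0.6682 + 0.1386i, |z|^2 = 0.4657
Iter 2: z = -0.2409 + -0.0466i, |z|^2 = 0.0602
Iter 3: z = -0.6123 + 0.1610i, |z|^2 = 0.4009
Iter 4: z = -0.3192 + -0.0586i, |z|^2 = 0.1053
Iter 5: z = -0.5697 + 0.1760i, |z|^2 = 0.3556
Iter 6: z = -0.3746 + -0.0620i, |z|^2 = 0.1441
Iter 7: z = -0.5317 + 0.1850i, |z|^2 = 0.3170
Iter 8: z = -0.4197 + -0.0582i, |z|^2 = 0.1795
Iter 9: z = -0.4954 + 0.1874i, |z|^2 = 0.2806
Iter 10: z = -0.4578 + -0.0471i, |z|^2 = 0.2118
Iter 11: z = -0.4608 + 0.1817i, |z|^2 = 0.2453
Iter 12: z = -0.4889 + -0.0289i, |z|^2 = 0.2398
Iter 13: z = -0.4300 + 0.1668i, |z|^2 = 0.2127
Iter 14: z = -0.5111 + -0.0049i, |z|^2 = 0.2612
Iter 15: z = -0.4070 + 0.1436i, |z|^2 = 0.1863
Iter 16: z = -0.5232 + 0.0217i, |z|^2 = 0.2742
Iter 17: z = -0.3950 + 0.1159i, |z|^2 = 0.1694
Iter 18: z = -0.5256 + 0.0470i, |z|^2 = 0.2785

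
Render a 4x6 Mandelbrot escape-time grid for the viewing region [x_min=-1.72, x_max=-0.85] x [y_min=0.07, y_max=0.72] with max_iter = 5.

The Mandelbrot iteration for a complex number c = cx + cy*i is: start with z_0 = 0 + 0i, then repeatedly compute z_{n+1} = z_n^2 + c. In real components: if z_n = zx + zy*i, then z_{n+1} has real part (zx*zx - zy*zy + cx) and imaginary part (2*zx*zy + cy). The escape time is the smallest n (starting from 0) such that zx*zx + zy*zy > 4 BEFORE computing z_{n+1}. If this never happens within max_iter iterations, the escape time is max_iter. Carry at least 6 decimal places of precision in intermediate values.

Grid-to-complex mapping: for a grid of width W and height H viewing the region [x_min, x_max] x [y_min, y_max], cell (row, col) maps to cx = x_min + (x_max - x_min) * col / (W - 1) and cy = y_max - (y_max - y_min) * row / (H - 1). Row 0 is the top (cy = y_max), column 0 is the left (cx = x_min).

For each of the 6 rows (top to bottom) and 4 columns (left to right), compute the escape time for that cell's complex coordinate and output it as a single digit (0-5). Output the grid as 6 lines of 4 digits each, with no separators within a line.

Answer: 3334
3345
3355
4555
4555
5555

Derivation:
(row=0, col=0): c = -1.7200 + 0.7200i → escape time 3
(row=0, col=1): c = -1.4300 + 0.7200i → escape time 3
(row=0, col=2): c = -1.1400 + 0.7200i → escape time 3
(row=0, col=3): c = -0.8500 + 0.7200i → escape time 4
(row=1, col=0): c = -1.7200 + 0.5900i → escape time 3
(row=1, col=1): c = -1.4300 + 0.5900i → escape time 3
(row=1, col=2): c = -1.1400 + 0.5900i → escape time 4
(row=1, col=3): c = -0.8500 + 0.5900i → escape time 5
(row=2, col=0): c = -1.7200 + 0.4600i → escape time 3
(row=2, col=1): c = -1.4300 + 0.4600i → escape time 3
(row=2, col=2): c = -1.1400 + 0.4600i → escape time 5
(row=2, col=3): c = -0.8500 + 0.4600i → escape time 5
(row=3, col=0): c = -1.7200 + 0.3300i → escape time 4
(row=3, col=1): c = -1.4300 + 0.3300i → escape time 5
(row=3, col=2): c = -1.1400 + 0.3300i → escape time 5
(row=3, col=3): c = -0.8500 + 0.3300i → escape time 5
(row=4, col=0): c = -1.7200 + 0.2000i → escape time 4
(row=4, col=1): c = -1.4300 + 0.2000i → escape time 5
(row=4, col=2): c = -1.1400 + 0.2000i → escape time 5
(row=4, col=3): c = -0.8500 + 0.2000i → escape time 5
(row=5, col=0): c = -1.7200 + 0.0700i → escape time 5
(row=5, col=1): c = -1.4300 + 0.0700i → escape time 5
(row=5, col=2): c = -1.1400 + 0.0700i → escape time 5
(row=5, col=3): c = -0.8500 + 0.0700i → escape time 5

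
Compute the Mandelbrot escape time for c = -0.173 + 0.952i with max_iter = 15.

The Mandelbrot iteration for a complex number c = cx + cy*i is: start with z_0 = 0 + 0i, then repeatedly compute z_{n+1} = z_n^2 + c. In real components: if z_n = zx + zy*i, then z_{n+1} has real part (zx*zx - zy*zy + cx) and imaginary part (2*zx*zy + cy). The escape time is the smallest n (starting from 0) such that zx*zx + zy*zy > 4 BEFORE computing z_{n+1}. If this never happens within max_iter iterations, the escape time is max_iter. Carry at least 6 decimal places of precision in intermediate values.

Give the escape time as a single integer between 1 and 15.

z_0 = 0 + 0i, c = -0.1730 + 0.9520i
Iter 1: z = -0.1730 + 0.9520i, |z|^2 = 0.9362
Iter 2: z = -1.0494 + 0.6226i, |z|^2 = 1.4888
Iter 3: z = 0.5405 + -0.3547i, |z|^2 = 0.4180
Iter 4: z = -0.0066 + 0.5685i, |z|^2 = 0.3233
Iter 5: z = -0.4962 + 0.9445i, |z|^2 = 1.1382
Iter 6: z = -0.8188 + 0.0147i, |z|^2 = 0.6707
Iter 7: z = 0.4973 + 0.9279i, |z|^2 = 1.1082
Iter 8: z = -0.7867 + 1.8748i, |z|^2 = 4.1338
Escaped at iteration 8

Answer: 8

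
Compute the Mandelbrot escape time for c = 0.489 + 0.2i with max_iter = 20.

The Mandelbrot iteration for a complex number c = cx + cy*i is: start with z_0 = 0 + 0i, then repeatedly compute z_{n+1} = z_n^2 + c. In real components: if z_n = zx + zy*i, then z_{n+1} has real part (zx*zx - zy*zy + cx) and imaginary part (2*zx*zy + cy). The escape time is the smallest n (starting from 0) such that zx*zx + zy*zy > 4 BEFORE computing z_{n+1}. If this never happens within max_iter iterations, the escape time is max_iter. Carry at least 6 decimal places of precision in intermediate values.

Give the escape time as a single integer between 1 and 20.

z_0 = 0 + 0i, c = 0.4890 + 0.2000i
Iter 1: z = 0.4890 + 0.2000i, |z|^2 = 0.2791
Iter 2: z = 0.6881 + 0.3956i, |z|^2 = 0.6300
Iter 3: z = 0.8060 + 0.7444i, |z|^2 = 1.2038
Iter 4: z = 0.5845 + 1.4001i, |z|^2 = 2.3018
Iter 5: z = -1.1296 + 1.8366i, |z|^2 = 4.6489
Escaped at iteration 5

Answer: 5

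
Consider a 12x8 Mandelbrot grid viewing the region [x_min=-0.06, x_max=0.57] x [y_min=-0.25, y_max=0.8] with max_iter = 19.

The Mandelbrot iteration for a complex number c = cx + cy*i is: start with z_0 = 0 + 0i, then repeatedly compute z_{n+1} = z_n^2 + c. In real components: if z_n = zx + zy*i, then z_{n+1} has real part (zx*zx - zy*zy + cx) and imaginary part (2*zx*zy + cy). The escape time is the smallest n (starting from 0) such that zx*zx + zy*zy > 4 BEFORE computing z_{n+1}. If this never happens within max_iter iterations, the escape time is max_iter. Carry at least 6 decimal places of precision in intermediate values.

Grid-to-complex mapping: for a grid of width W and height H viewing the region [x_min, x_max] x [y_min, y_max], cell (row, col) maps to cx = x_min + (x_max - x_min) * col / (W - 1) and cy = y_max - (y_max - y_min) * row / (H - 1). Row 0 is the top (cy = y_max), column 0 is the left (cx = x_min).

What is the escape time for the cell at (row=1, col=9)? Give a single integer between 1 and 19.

Answer: 5

Derivation:
z_0 = 0 + 0i, c = 0.4555 + 0.6500i
Iter 1: z = 0.4555 + 0.6500i, |z|^2 = 0.6299
Iter 2: z = 0.2404 + 1.2421i, |z|^2 = 1.6006
Iter 3: z = -1.0295 + 1.2472i, |z|^2 = 2.6154
Iter 4: z = -0.0400 + -1.9181i, |z|^2 = 3.6806
Iter 5: z = -3.2219 + 0.8036i, |z|^2 = 11.0264
Escaped at iteration 5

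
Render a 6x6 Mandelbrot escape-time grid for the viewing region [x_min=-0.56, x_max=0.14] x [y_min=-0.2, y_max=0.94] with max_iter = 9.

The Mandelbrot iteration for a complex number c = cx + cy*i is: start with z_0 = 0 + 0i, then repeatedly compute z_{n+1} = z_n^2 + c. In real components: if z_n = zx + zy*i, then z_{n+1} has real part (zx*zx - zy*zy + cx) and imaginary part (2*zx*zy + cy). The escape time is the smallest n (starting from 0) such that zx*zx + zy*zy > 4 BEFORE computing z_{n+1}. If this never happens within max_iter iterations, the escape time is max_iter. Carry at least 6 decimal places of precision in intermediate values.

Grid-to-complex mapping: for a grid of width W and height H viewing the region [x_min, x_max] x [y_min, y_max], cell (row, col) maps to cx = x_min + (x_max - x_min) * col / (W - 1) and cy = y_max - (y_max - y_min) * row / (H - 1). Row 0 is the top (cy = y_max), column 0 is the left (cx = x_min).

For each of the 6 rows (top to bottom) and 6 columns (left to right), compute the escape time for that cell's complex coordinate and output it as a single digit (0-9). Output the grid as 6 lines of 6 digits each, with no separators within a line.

Answer: 456974
779997
999999
999999
999999
999999

Derivation:
(row=0, col=0): c = -0.5600 + 0.9400i → escape time 4
(row=0, col=1): c = -0.4200 + 0.9400i → escape time 5
(row=0, col=2): c = -0.2800 + 0.9400i → escape time 6
(row=0, col=3): c = -0.1400 + 0.9400i → escape time 9
(row=0, col=4): c = 0.0000 + 0.9400i → escape time 7
(row=0, col=5): c = 0.1400 + 0.9400i → escape time 4
(row=1, col=0): c = -0.5600 + 0.7120i → escape time 7
(row=1, col=1): c = -0.4200 + 0.7120i → escape time 7
(row=1, col=2): c = -0.2800 + 0.7120i → escape time 9
(row=1, col=3): c = -0.1400 + 0.7120i → escape time 9
(row=1, col=4): c = 0.0000 + 0.7120i → escape time 9
(row=1, col=5): c = 0.1400 + 0.7120i → escape time 7
(row=2, col=0): c = -0.5600 + 0.4840i → escape time 9
(row=2, col=1): c = -0.4200 + 0.4840i → escape time 9
(row=2, col=2): c = -0.2800 + 0.4840i → escape time 9
(row=2, col=3): c = -0.1400 + 0.4840i → escape time 9
(row=2, col=4): c = 0.0000 + 0.4840i → escape time 9
(row=2, col=5): c = 0.1400 + 0.4840i → escape time 9
(row=3, col=0): c = -0.5600 + 0.2560i → escape time 9
(row=3, col=1): c = -0.4200 + 0.2560i → escape time 9
(row=3, col=2): c = -0.2800 + 0.2560i → escape time 9
(row=3, col=3): c = -0.1400 + 0.2560i → escape time 9
(row=3, col=4): c = 0.0000 + 0.2560i → escape time 9
(row=3, col=5): c = 0.1400 + 0.2560i → escape time 9
(row=4, col=0): c = -0.5600 + 0.0280i → escape time 9
(row=4, col=1): c = -0.4200 + 0.0280i → escape time 9
(row=4, col=2): c = -0.2800 + 0.0280i → escape time 9
(row=4, col=3): c = -0.1400 + 0.0280i → escape time 9
(row=4, col=4): c = 0.0000 + 0.0280i → escape time 9
(row=4, col=5): c = 0.1400 + 0.0280i → escape time 9
(row=5, col=0): c = -0.5600 + -0.2000i → escape time 9
(row=5, col=1): c = -0.4200 + -0.2000i → escape time 9
(row=5, col=2): c = -0.2800 + -0.2000i → escape time 9
(row=5, col=3): c = -0.1400 + -0.2000i → escape time 9
(row=5, col=4): c = 0.0000 + -0.2000i → escape time 9
(row=5, col=5): c = 0.1400 + -0.2000i → escape time 9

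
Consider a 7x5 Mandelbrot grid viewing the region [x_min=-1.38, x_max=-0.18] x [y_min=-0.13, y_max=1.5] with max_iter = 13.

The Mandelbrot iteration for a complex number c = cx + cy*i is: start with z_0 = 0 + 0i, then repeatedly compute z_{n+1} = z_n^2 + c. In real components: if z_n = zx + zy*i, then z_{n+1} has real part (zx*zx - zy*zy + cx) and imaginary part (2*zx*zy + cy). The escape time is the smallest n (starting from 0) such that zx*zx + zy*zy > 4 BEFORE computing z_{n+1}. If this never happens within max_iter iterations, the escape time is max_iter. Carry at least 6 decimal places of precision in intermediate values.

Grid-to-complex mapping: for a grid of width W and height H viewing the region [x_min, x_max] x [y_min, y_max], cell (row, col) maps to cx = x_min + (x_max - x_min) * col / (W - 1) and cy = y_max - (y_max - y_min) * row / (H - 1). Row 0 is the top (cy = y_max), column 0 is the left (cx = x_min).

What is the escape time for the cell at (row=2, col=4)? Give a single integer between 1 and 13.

z_0 = 0 + 0i, c = -0.5800 + 0.6850i
Iter 1: z = -0.5800 + 0.6850i, |z|^2 = 0.8056
Iter 2: z = -0.7128 + -0.1096i, |z|^2 = 0.5201
Iter 3: z = -0.0839 + 0.8413i, |z|^2 = 0.7147
Iter 4: z = -1.2807 + 0.5439i, |z|^2 = 1.9359
Iter 5: z = 0.7643 + -0.7080i, |z|^2 = 1.0854
Iter 6: z = -0.4970 + -0.3973i, |z|^2 = 0.4049
Iter 7: z = -0.4908 + 1.0799i, |z|^2 = 1.4071
Iter 8: z = -1.5053 + -0.3750i, |z|^2 = 2.4067
Iter 9: z = 1.5454 + 1.8140i, |z|^2 = 5.6788
Escaped at iteration 9

Answer: 9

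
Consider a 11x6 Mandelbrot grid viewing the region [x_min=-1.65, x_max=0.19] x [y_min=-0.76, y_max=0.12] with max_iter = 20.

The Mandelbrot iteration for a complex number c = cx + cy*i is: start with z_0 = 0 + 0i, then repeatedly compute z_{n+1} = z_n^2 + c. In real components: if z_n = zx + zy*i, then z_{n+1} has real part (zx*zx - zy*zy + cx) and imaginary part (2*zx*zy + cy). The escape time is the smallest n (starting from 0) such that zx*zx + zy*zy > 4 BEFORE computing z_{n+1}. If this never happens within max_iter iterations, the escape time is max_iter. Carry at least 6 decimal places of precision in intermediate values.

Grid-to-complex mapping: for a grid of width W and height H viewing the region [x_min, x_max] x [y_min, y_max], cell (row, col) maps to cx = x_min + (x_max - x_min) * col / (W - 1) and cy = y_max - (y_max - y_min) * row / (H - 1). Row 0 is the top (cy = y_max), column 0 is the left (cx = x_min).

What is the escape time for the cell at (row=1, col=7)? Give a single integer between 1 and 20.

Answer: 20

Derivation:
z_0 = 0 + 0i, c = -0.3620 + -0.0560i
Iter 1: z = -0.3620 + -0.0560i, |z|^2 = 0.1342
Iter 2: z = -0.2341 + -0.0155i, |z|^2 = 0.0550
Iter 3: z = -0.3074 + -0.0488i, |z|^2 = 0.0969
Iter 4: z = -0.2699 + -0.0260i, |z|^2 = 0.0735
Iter 5: z = -0.2899 + -0.0420i, |z|^2 = 0.0858
Iter 6: z = -0.2797 + -0.0317i, |z|^2 = 0.0793
Iter 7: z = -0.2847 + -0.0383i, |z|^2 = 0.0825
Iter 8: z = -0.2824 + -0.0342i, |z|^2 = 0.0809
Iter 9: z = -0.2834 + -0.0367i, |z|^2 = 0.0817
Iter 10: z = -0.2830 + -0.0352i, |z|^2 = 0.0813
Iter 11: z = -0.2831 + -0.0361i, |z|^2 = 0.0815
Iter 12: z = -0.2831 + -0.0356i, |z|^2 = 0.0814
Iter 13: z = -0.2831 + -0.0359i, |z|^2 = 0.0814
Iter 14: z = -0.2831 + -0.0357i, |z|^2 = 0.0814
Iter 15: z = -0.2831 + -0.0358i, |z|^2 = 0.0814
Iter 16: z = -0.2831 + -0.0357i, |z|^2 = 0.0814
Iter 17: z = -0.2831 + -0.0358i, |z|^2 = 0.0814
Iter 18: z = -0.2831 + -0.0358i, |z|^2 = 0.0814
Iter 19: z = -0.2831 + -0.0358i, |z|^2 = 0.0814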